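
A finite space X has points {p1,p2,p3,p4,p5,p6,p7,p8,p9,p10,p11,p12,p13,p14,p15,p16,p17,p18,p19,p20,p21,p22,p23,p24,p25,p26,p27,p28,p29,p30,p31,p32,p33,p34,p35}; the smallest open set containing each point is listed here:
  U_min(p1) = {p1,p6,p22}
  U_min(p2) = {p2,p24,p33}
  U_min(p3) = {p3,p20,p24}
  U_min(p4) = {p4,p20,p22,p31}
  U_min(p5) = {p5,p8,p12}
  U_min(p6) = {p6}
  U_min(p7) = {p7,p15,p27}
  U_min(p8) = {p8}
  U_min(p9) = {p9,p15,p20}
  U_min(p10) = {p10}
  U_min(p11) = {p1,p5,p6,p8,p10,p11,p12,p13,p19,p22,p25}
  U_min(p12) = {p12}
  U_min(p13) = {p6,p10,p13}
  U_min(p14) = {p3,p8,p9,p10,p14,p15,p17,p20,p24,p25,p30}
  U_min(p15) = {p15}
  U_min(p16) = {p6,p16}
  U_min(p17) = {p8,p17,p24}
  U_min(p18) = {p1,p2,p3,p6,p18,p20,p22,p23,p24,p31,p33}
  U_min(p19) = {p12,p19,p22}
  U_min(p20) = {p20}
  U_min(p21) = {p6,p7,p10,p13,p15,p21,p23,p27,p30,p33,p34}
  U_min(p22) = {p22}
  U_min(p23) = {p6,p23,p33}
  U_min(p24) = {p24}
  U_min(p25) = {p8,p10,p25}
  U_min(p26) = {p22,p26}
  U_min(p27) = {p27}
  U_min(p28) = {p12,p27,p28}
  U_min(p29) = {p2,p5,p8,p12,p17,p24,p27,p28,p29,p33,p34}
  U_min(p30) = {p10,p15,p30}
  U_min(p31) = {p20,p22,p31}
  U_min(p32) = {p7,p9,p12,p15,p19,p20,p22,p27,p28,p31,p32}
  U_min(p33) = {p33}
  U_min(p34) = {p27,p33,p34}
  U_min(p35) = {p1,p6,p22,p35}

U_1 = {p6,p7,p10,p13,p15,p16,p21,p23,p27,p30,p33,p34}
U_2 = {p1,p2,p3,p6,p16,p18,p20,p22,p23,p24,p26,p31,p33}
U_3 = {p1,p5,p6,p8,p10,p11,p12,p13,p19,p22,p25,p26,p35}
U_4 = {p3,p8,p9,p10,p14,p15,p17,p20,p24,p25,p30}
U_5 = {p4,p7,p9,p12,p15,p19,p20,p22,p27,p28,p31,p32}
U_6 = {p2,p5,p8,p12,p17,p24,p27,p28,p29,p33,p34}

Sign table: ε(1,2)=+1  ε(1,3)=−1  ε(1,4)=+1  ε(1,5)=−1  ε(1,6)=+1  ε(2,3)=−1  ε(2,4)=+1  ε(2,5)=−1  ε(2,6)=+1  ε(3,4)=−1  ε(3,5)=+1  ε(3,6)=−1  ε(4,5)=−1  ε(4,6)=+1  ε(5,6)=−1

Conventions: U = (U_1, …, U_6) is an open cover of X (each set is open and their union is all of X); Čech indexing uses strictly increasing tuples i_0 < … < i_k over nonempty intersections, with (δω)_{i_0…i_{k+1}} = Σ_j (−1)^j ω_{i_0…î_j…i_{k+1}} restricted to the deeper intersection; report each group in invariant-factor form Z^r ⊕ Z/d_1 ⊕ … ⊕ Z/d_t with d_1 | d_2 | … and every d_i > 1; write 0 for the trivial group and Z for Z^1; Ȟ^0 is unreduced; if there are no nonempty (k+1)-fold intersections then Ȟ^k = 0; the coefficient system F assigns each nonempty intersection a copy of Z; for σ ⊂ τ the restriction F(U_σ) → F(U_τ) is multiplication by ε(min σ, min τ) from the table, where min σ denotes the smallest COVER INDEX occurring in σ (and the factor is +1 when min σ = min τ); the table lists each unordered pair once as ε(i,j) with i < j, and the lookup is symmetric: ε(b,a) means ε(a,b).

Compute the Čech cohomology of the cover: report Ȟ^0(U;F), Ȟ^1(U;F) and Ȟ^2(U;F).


nonempty intersections:
  U12={p6,p16,p23,p33} U13={p6,p10,p13} U14={p10,p15,p30} U15={p7,p15,p27} U16={p27,p33,p34} U23={p1,p6,p22,p26} U24={p3,p20,p24} U25={p20,p22,p31} U26={p2,p24,p33} U34={p8,p10,p25} U35={p12,p19,p22} U36={p5,p8,p12} U45={p9,p15,p20} U46={p8,p17,p24} U56={p12,p27,p28}
  U123={p6} U126={p33} U134={p10} U145={p15} U156={p27} U235={p22} U245={p20} U246={p24} U346={p8} U356={p12}
C dims 6,15,10; δ0: rk 5, SNF 1^5; δ1: rk 10, SNF 1^9·2
Ȟ^0: (6−5)−0=1 ⇒ Z
Ȟ^1: (15−10)−5=0 ⇒ 0
Ȟ^2: (10−0)−10=0 plus torsion [2] ⇒ Z/2

Ȟ^0 = Z; Ȟ^1 = 0; Ȟ^2 = Z/2


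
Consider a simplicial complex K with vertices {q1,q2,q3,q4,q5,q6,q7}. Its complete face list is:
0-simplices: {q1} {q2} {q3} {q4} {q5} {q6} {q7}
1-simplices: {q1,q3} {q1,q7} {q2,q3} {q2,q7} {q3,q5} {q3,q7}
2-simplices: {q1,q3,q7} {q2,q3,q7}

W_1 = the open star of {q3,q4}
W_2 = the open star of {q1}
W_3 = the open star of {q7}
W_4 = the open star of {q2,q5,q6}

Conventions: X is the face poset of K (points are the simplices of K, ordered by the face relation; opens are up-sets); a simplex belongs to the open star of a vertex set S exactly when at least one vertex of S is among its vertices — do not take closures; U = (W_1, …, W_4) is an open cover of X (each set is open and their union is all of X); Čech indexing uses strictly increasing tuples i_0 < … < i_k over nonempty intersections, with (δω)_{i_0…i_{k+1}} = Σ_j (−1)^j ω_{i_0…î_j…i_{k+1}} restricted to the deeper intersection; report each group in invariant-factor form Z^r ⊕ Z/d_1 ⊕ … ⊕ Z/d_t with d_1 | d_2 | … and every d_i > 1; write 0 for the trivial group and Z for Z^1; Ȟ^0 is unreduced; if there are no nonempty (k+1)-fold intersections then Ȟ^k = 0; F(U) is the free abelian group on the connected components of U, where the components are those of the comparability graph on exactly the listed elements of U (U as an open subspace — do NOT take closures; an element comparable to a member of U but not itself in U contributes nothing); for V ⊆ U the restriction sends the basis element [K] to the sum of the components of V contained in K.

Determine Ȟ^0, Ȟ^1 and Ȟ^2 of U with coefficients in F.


Ȟ^0(U;F) ≅ Z^3, Ȟ^1(U;F) ≅ 0 and Ȟ^2(U;F) ≅ 0

intersection data:
  W1={{q3},{q4},{q1,q3},{q2,q3},{q3,q5},{q3,q7},{q1,q3,q7},{q2,q3,q7}} W2={{q1},{q1,q3},{q1,q7},{q1,q3,q7}} W3={{q7},{q1,q7},{q2,q7},{q3,q7},{q1,q3,q7},{q2,q3,q7}} W4={{q2},{q5},{q6},{q2,q3},{q2,q7},{q3,q5},{q2,q3,q7}}
  W12={{q1,q3},{q1,q3,q7}} W13={{q3,q7},{q1,q3,q7},{q2,q3,q7}} W14={{q2,q3},{q3,q5},{q2,q3,q7}} W23={{q1,q7},{q1,q3,q7}} W34={{q2,q7},{q2,q3,q7}}
  W123={{q1,q3,q7}} W134={{q2,q3,q7}}
components per intersection:
  W1: {{q3},{q1,q3},{q2,q3},{q3,q5},{q3,q7},{q1,q3,q7},{q2,q3,q7}} {{q4}}
  W2: {{q1},{q1,q3},{q1,q7},{q1,q3,q7}}
  W3: {{q7},{q1,q7},{q2,q7},{q3,q7},{q1,q3,q7},{q2,q3,q7}}
  W4: {{q2},{q2,q3},{q2,q7},{q2,q3,q7}} {{q5},{q3,q5}} {{q6}}
  W12: {{q1,q3},{q1,q3,q7}}
  W13: {{q3,q7},{q1,q3,q7},{q2,q3,q7}}
  W14: {{q2,q3},{q2,q3,q7}} {{q3,q5}}
  W23: {{q1,q7},{q1,q3,q7}}
  W34: {{q2,q7},{q2,q3,q7}}
  W123: {{q1,q3,q7}}
  W134: {{q2,q3,q7}}
C dims 7,6,2; δ0: rk 4, SNF 1^4; δ1: rk 2, SNF 1^2
Ȟ^0 = (7 − 4) − 0 = 3, so Ȟ^0 ≅ Z^3
Ȟ^1 = (6 − 2) − 4 = 0, so Ȟ^1 ≅ 0
Ȟ^2 = (2 − 0) − 2 = 0, so Ȟ^2 ≅ 0


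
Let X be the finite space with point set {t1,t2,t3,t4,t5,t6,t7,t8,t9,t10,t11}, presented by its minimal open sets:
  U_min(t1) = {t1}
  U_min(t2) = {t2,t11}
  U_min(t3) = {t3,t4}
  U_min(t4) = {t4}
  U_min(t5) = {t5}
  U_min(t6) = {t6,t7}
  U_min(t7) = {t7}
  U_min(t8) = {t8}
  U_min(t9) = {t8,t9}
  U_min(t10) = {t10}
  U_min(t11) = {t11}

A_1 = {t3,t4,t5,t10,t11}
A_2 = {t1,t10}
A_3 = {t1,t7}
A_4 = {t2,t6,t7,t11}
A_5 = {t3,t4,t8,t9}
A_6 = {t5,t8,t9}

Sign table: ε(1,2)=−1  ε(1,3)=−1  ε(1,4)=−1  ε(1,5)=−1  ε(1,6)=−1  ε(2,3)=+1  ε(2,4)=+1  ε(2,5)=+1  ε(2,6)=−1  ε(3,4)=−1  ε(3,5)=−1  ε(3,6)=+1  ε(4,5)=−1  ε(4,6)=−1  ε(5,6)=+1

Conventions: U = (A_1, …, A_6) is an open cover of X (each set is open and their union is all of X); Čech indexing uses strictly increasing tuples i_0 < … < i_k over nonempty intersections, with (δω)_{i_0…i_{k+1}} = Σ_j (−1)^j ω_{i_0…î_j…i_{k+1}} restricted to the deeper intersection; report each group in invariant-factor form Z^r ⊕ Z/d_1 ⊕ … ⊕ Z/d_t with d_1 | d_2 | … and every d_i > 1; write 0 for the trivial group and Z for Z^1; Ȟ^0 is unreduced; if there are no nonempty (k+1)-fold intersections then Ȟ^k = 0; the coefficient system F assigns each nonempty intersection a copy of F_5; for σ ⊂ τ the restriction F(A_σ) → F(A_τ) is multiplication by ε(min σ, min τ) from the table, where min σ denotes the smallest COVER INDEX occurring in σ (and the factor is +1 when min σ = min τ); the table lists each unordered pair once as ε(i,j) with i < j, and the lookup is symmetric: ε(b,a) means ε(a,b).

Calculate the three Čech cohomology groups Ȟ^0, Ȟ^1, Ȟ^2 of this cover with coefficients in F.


Ȟ^0(U;F) ≅ 0,  Ȟ^1(U;F) ≅ Z/5,  Ȟ^2(U;F) ≅ 0

nonempty overlaps:
  A12={t10} A14={t11} A15={t3,t4} A16={t5} A23={t1} A34={t7} A56={t8,t9}
C dims 6,7; δ0: rk_F5 6
degree 0: 6−6−0 = 0 → Ȟ^0 ≅ 0
degree 1: 7−0−6 = 1 → Ȟ^1 ≅ Z/5
degree 2: 0−0−0 = 0 → Ȟ^2 ≅ 0


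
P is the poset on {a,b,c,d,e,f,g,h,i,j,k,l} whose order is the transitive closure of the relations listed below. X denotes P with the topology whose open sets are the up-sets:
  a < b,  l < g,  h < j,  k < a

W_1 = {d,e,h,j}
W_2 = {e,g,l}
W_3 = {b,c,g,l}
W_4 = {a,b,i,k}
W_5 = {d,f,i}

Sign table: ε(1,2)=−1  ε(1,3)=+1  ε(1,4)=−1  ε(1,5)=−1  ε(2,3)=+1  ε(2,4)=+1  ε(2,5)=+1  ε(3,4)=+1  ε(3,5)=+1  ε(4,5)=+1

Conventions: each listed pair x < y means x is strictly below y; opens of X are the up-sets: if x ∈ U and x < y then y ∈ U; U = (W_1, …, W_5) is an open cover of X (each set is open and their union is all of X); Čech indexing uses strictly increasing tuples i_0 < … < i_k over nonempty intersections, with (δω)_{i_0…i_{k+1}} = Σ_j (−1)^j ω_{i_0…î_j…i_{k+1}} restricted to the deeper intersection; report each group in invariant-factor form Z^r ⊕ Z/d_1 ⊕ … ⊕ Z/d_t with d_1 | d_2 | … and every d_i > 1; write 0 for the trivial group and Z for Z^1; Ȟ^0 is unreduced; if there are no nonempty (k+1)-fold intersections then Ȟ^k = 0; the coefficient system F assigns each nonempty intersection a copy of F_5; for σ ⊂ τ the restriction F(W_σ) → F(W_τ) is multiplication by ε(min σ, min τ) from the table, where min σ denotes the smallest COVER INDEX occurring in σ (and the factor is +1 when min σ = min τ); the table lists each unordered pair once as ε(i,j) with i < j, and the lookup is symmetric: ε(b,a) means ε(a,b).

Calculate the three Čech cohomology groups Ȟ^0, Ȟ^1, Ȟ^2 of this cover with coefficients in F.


Ȟ^0 ≅ Z/5,  Ȟ^1 ≅ Z/5,  Ȟ^2 ≅ 0

intersection data:
  W12={e} W15={d} W23={g,l} W34={b} W45={i}
C dims 5,5; δ0: rk_F5 4
Ȟ^0 = (5 − 4) − 0 = 1, so Ȟ^0 ≅ Z/5
Ȟ^1 = (5 − 0) − 4 = 1, so Ȟ^1 ≅ Z/5
Ȟ^2 = (0 − 0) − 0 = 0, so Ȟ^2 ≅ 0


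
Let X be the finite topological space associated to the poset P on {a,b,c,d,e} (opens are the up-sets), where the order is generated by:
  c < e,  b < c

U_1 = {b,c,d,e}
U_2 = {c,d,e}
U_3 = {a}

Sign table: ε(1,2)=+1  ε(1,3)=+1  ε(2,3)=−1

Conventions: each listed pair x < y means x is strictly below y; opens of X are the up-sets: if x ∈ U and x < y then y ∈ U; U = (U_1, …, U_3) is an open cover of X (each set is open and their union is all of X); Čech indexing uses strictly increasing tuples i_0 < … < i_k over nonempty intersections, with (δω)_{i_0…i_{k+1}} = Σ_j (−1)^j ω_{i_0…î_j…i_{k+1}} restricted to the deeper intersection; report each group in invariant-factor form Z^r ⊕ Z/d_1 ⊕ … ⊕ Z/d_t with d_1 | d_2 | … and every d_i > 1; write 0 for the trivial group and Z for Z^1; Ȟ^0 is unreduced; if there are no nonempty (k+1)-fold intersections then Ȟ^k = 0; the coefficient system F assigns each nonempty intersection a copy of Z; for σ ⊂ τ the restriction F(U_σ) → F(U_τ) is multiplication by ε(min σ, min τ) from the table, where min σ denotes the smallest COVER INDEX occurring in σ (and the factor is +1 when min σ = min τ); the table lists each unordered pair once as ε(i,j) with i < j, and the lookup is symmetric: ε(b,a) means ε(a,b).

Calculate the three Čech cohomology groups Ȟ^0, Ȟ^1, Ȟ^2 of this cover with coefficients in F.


nonempty intersections:
  U12={c,d,e}
C dims 3,1; δ0: rk 1, SNF 1^1
Ȟ^0: (3−1)−0=2 ⇒ Z^2
Ȟ^1: (1−0)−1=0 ⇒ 0
Ȟ^2: (0−0)−0=0 ⇒ 0

Ȟ^0(U;F) ≅ Z^2, Ȟ^1(U;F) ≅ 0, Ȟ^2(U;F) ≅ 0


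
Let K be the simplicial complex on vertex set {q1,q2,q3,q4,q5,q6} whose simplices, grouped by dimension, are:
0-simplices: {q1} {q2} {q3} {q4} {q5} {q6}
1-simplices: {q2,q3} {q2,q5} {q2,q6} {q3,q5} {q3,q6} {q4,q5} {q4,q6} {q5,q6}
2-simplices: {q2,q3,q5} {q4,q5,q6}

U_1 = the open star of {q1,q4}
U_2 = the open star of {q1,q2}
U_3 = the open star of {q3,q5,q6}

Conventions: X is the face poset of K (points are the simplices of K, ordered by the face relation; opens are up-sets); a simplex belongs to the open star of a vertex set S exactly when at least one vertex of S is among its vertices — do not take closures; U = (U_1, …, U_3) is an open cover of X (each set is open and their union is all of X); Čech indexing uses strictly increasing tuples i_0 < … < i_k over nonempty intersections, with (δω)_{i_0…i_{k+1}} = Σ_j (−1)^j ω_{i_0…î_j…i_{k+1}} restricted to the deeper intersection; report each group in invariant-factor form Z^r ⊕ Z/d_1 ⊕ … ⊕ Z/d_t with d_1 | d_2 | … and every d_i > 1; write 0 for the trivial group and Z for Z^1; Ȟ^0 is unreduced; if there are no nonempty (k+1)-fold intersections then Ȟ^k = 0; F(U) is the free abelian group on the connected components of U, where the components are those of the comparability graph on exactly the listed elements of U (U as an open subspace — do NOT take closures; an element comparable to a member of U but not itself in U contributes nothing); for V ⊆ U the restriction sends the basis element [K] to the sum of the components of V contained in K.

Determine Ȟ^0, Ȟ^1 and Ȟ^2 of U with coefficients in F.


nonempty intersections:
  U1={{q1},{q4},{q4,q5},{q4,q6},{q4,q5,q6}} U2={{q1},{q2},{q2,q3},{q2,q5},{q2,q6},{q2,q3,q5}} U3={{q3},{q5},{q6},{q2,q3},{q2,q5},{q2,q6},{q3,q5},{q3,q6},{q4,q5},{q4,q6},{q5,q6},{q2,q3,q5},{q4,q5,q6}}
  U12={{q1}} U13={{q4,q5},{q4,q6},{q4,q5,q6}} U23={{q2,q3},{q2,q5},{q2,q6},{q2,q3,q5}}
components per intersection:
  U1: {{q1}} {{q4},{q4,q5},{q4,q6},{q4,q5,q6}}
  U2: {{q1}} {{q2},{q2,q3},{q2,q5},{q2,q6},{q2,q3,q5}}
  U3: {{q3},{q5},{q6},{q2,q3},{q2,q5},{q2,q6},{q3,q5},{q3,q6},{q4,q5},{q4,q6},{q5,q6},{q2,q3,q5},{q4,q5,q6}}
  U12: {{q1}}
  U13: {{q4,q5},{q4,q6},{q4,q5,q6}}
  U23: {{q2,q3},{q2,q5},{q2,q3,q5}} {{q2,q6}}
C dims 5,4; δ0: rk 3, SNF 1^3
Ȟ^0: (5−3)−0=2 ⇒ Z^2
Ȟ^1: (4−0)−3=1 ⇒ Z
Ȟ^2: (0−0)−0=0 ⇒ 0

Ȟ^0(U;F) ≅ Z^2; Ȟ^1(U;F) ≅ Z; Ȟ^2(U;F) ≅ 0


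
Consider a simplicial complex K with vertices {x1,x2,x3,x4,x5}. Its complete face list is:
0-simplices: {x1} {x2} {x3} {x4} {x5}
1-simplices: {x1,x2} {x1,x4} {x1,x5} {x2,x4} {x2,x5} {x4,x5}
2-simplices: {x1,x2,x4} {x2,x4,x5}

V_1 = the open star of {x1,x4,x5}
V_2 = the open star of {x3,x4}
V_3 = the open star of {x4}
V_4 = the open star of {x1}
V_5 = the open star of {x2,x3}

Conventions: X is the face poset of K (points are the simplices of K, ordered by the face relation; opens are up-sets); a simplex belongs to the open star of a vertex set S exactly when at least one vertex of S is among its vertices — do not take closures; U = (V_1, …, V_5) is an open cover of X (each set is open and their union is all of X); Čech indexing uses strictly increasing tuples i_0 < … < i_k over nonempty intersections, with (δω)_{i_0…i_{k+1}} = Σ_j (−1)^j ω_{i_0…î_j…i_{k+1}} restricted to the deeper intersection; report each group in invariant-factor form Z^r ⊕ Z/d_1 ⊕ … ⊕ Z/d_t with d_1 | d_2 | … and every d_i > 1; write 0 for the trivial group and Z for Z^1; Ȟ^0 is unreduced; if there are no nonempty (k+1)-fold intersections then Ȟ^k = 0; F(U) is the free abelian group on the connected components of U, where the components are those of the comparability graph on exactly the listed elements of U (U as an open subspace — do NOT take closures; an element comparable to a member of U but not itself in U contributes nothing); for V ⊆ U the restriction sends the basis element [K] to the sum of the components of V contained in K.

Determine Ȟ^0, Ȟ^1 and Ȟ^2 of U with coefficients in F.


nonempty intersections:
  V1={{x1},{x4},{x5},{x1,x2},{x1,x4},{x1,x5},{x2,x4},{x2,x5},{x4,x5},{x1,x2,x4},{x2,x4,x5}} V2={{x3},{x4},{x1,x4},{x2,x4},{x4,x5},{x1,x2,x4},{x2,x4,x5}} V3={{x4},{x1,x4},{x2,x4},{x4,x5},{x1,x2,x4},{x2,x4,x5}} V4={{x1},{x1,x2},{x1,x4},{x1,x5},{x1,x2,x4}} V5={{x2},{x3},{x1,x2},{x2,x4},{x2,x5},{x1,x2,x4},{x2,x4,x5}}
  V12={{x4},{x1,x4},{x2,x4},{x4,x5},{x1,x2,x4},{x2,x4,x5}} V13={{x4},{x1,x4},{x2,x4},{x4,x5},{x1,x2,x4},{x2,x4,x5}} V14={{x1},{x1,x2},{x1,x4},{x1,x5},{x1,x2,x4}} V15={{x1,x2},{x2,x4},{x2,x5},{x1,x2,x4},{x2,x4,x5}} V23={{x4},{x1,x4},{x2,x4},{x4,x5},{x1,x2,x4},{x2,x4,x5}} V24={{x1,x4},{x1,x2,x4}} V25={{x3},{x2,x4},{x1,x2,x4},{x2,x4,x5}} V34={{x1,x4},{x1,x2,x4}} V35={{x2,x4},{x1,x2,x4},{x2,x4,x5}} V45={{x1,x2},{x1,x2,x4}}
  V123={{x4},{x1,x4},{x2,x4},{x4,x5},{x1,x2,x4},{x2,x4,x5}} V124={{x1,x4},{x1,x2,x4}} V125={{x2,x4},{x1,x2,x4},{x2,x4,x5}} V134={{x1,x4},{x1,x2,x4}} V135={{x2,x4},{x1,x2,x4},{x2,x4,x5}} V145={{x1,x2},{x1,x2,x4}} V234={{x1,x4},{x1,x2,x4}} V235={{x2,x4},{x1,x2,x4},{x2,x4,x5}} V245={{x1,x2,x4}} V345={{x1,x2,x4}}
  V1234={{x1,x4},{x1,x2,x4}} V1235={{x2,x4},{x1,x2,x4},{x2,x4,x5}} V1245={{x1,x2,x4}} V1345={{x1,x2,x4}} V2345={{x1,x2,x4}}
  V12345={{x1,x2,x4}}
components per intersection:
  V1: {{x1},{x4},{x5},{x1,x2},{x1,x4},{x1,x5},{x2,x4},{x2,x5},{x4,x5},{x1,x2,x4},{x2,x4,x5}}
  V2: {{x3}} {{x4},{x1,x4},{x2,x4},{x4,x5},{x1,x2,x4},{x2,x4,x5}}
  V3: {{x4},{x1,x4},{x2,x4},{x4,x5},{x1,x2,x4},{x2,x4,x5}}
  V4: {{x1},{x1,x2},{x1,x4},{x1,x5},{x1,x2,x4}}
  V5: {{x2},{x1,x2},{x2,x4},{x2,x5},{x1,x2,x4},{x2,x4,x5}} {{x3}}
  V12: {{x4},{x1,x4},{x2,x4},{x4,x5},{x1,x2,x4},{x2,x4,x5}}
  V13: {{x4},{x1,x4},{x2,x4},{x4,x5},{x1,x2,x4},{x2,x4,x5}}
  V14: {{x1},{x1,x2},{x1,x4},{x1,x5},{x1,x2,x4}}
  V15: {{x1,x2},{x2,x4},{x2,x5},{x1,x2,x4},{x2,x4,x5}}
  V23: {{x4},{x1,x4},{x2,x4},{x4,x5},{x1,x2,x4},{x2,x4,x5}}
  V24: {{x1,x4},{x1,x2,x4}}
  V25: {{x3}} {{x2,x4},{x1,x2,x4},{x2,x4,x5}}
  V34: {{x1,x4},{x1,x2,x4}}
  V35: {{x2,x4},{x1,x2,x4},{x2,x4,x5}}
  V45: {{x1,x2},{x1,x2,x4}}
  V123: {{x4},{x1,x4},{x2,x4},{x4,x5},{x1,x2,x4},{x2,x4,x5}}
  V124: {{x1,x4},{x1,x2,x4}}
  V125: {{x2,x4},{x1,x2,x4},{x2,x4,x5}}
  V134: {{x1,x4},{x1,x2,x4}}
  V135: {{x2,x4},{x1,x2,x4},{x2,x4,x5}}
  V145: {{x1,x2},{x1,x2,x4}}
  V234: {{x1,x4},{x1,x2,x4}}
  V235: {{x2,x4},{x1,x2,x4},{x2,x4,x5}}
  V245: {{x1,x2,x4}}
  V345: {{x1,x2,x4}}
  V1234: {{x1,x4},{x1,x2,x4}}
  V1235: {{x2,x4},{x1,x2,x4},{x2,x4,x5}}
  V1245: {{x1,x2,x4}}
  V1345: {{x1,x2,x4}}
  V2345: {{x1,x2,x4}}
  V12345: {{x1,x2,x4}}
C dims 7,11,10,5; δ0: rk 5, SNF 1^5; δ1: rk 6, SNF 1^6; δ2: rk 4, SNF 1^4
Ȟ^0: (7−5)−0=2 ⇒ Z^2
Ȟ^1: (11−6)−5=0 ⇒ 0
Ȟ^2: (10−4)−6=0 ⇒ 0

Ȟ^0 ≅ Z^2, Ȟ^1 ≅ 0 and Ȟ^2 ≅ 0


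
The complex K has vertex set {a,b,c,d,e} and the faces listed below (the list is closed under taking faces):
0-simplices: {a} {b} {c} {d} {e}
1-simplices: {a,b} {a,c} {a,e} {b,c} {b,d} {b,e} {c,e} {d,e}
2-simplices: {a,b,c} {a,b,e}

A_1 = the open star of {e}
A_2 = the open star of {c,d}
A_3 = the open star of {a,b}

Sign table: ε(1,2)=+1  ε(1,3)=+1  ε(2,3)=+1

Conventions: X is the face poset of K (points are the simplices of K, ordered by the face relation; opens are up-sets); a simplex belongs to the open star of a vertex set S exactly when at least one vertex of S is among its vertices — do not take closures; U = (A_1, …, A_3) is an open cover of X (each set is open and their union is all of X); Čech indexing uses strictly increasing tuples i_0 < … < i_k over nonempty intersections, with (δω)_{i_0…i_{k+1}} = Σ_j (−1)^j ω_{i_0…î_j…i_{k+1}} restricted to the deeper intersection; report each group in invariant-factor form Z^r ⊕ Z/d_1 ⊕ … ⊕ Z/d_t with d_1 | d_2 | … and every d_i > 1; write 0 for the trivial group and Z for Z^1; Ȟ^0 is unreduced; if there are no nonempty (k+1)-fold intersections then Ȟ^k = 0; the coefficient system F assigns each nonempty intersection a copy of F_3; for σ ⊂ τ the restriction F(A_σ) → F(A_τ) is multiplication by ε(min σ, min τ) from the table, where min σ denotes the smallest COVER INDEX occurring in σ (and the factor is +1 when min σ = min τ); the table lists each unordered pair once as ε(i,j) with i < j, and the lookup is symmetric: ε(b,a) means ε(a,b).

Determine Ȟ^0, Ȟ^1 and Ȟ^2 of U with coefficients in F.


Ȟ^0(U;F) ≅ Z/3, Ȟ^1(U;F) ≅ Z/3, Ȟ^2(U;F) ≅ 0

intersection data:
  A1={{e},{a,e},{b,e},{c,e},{d,e},{a,b,e}} A2={{c},{d},{a,c},{b,c},{b,d},{c,e},{d,e},{a,b,c}} A3={{a},{b},{a,b},{a,c},{a,e},{b,c},{b,d},{b,e},{a,b,c},{a,b,e}}
  A12={{c,e},{d,e}} A13={{a,e},{b,e},{a,b,e}} A23={{a,c},{b,c},{b,d},{a,b,c}}
C dims 3,3; δ0: rk_F3 2
Ȟ^0 = (3 − 2) − 0 = 1, so Ȟ^0 ≅ Z/3
Ȟ^1 = (3 − 0) − 2 = 1, so Ȟ^1 ≅ Z/3
Ȟ^2 = (0 − 0) − 0 = 0, so Ȟ^2 ≅ 0


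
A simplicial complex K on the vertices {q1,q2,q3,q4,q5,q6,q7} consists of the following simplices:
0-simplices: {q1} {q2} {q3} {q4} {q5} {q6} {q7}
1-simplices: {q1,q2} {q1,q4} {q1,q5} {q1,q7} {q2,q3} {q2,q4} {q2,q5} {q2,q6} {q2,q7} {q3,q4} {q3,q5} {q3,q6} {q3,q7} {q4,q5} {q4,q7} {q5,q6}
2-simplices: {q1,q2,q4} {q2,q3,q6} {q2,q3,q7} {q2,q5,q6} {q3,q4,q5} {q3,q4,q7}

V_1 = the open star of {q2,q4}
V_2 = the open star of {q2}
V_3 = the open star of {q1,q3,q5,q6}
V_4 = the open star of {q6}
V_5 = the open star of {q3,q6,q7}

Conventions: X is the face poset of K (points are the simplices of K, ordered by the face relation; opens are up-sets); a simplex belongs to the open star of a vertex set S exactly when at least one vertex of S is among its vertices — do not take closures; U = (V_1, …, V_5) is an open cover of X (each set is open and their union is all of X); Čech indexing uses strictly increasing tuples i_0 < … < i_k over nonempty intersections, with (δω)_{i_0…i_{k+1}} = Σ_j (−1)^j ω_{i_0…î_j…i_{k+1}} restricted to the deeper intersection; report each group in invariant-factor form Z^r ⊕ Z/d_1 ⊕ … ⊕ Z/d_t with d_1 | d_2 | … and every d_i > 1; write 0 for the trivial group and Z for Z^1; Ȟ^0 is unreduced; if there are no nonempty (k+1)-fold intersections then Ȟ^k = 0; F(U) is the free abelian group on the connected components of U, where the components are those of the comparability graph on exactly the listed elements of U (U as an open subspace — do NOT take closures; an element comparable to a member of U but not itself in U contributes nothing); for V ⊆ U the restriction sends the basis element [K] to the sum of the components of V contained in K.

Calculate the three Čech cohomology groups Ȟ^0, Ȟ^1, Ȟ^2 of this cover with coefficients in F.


nerve of the cover:
  V1={{q2},{q4},{q1,q2},{q1,q4},{q2,q3},{q2,q4},{q2,q5},{q2,q6},{q2,q7},{q3,q4},{q4,q5},{q4,q7},{q1,q2,q4},{q2,q3,q6},{q2,q3,q7},{q2,q5,q6},{q3,q4,q5},{q3,q4,q7}} V2={{q2},{q1,q2},{q2,q3},{q2,q4},{q2,q5},{q2,q6},{q2,q7},{q1,q2,q4},{q2,q3,q6},{q2,q3,q7},{q2,q5,q6}} V3={{q1},{q3},{q5},{q6},{q1,q2},{q1,q4},{q1,q5},{q1,q7},{q2,q3},{q2,q5},{q2,q6},{q3,q4},{q3,q5},{q3,q6},{q3,q7},{q4,q5},{q5,q6},{q1,q2,q4},{q2,q3,q6},{q2,q3,q7},{q2,q5,q6},{q3,q4,q5},{q3,q4,q7}} V4={{q6},{q2,q6},{q3,q6},{q5,q6},{q2,q3,q6},{q2,q5,q6}} V5={{q3},{q6},{q7},{q1,q7},{q2,q3},{q2,q6},{q2,q7},{q3,q4},{q3,q5},{q3,q6},{q3,q7},{q4,q7},{q5,q6},{q2,q3,q6},{q2,q3,q7},{q2,q5,q6},{q3,q4,q5},{q3,q4,q7}}
  V12={{q2},{q1,q2},{q2,q3},{q2,q4},{q2,q5},{q2,q6},{q2,q7},{q1,q2,q4},{q2,q3,q6},{q2,q3,q7},{q2,q5,q6}} V13={{q1,q2},{q1,q4},{q2,q3},{q2,q5},{q2,q6},{q3,q4},{q4,q5},{q1,q2,q4},{q2,q3,q6},{q2,q3,q7},{q2,q5,q6},{q3,q4,q5},{q3,q4,q7}} V14={{q2,q6},{q2,q3,q6},{q2,q5,q6}} V15={{q2,q3},{q2,q6},{q2,q7},{q3,q4},{q4,q7},{q2,q3,q6},{q2,q3,q7},{q2,q5,q6},{q3,q4,q5},{q3,q4,q7}} V23={{q1,q2},{q2,q3},{q2,q5},{q2,q6},{q1,q2,q4},{q2,q3,q6},{q2,q3,q7},{q2,q5,q6}} V24={{q2,q6},{q2,q3,q6},{q2,q5,q6}} V25={{q2,q3},{q2,q6},{q2,q7},{q2,q3,q6},{q2,q3,q7},{q2,q5,q6}} V34={{q6},{q2,q6},{q3,q6},{q5,q6},{q2,q3,q6},{q2,q5,q6}} V35={{q3},{q6},{q1,q7},{q2,q3},{q2,q6},{q3,q4},{q3,q5},{q3,q6},{q3,q7},{q5,q6},{q2,q3,q6},{q2,q3,q7},{q2,q5,q6},{q3,q4,q5},{q3,q4,q7}} V45={{q6},{q2,q6},{q3,q6},{q5,q6},{q2,q3,q6},{q2,q5,q6}}
  V123={{q1,q2},{q2,q3},{q2,q5},{q2,q6},{q1,q2,q4},{q2,q3,q6},{q2,q3,q7},{q2,q5,q6}} V124={{q2,q6},{q2,q3,q6},{q2,q5,q6}} V125={{q2,q3},{q2,q6},{q2,q7},{q2,q3,q6},{q2,q3,q7},{q2,q5,q6}} V134={{q2,q6},{q2,q3,q6},{q2,q5,q6}} V135={{q2,q3},{q2,q6},{q3,q4},{q2,q3,q6},{q2,q3,q7},{q2,q5,q6},{q3,q4,q5},{q3,q4,q7}} V145={{q2,q6},{q2,q3,q6},{q2,q5,q6}} V234={{q2,q6},{q2,q3,q6},{q2,q5,q6}} V235={{q2,q3},{q2,q6},{q2,q3,q6},{q2,q3,q7},{q2,q5,q6}} V245={{q2,q6},{q2,q3,q6},{q2,q5,q6}} V345={{q6},{q2,q6},{q3,q6},{q5,q6},{q2,q3,q6},{q2,q5,q6}}
  V1234={{q2,q6},{q2,q3,q6},{q2,q5,q6}} V1235={{q2,q3},{q2,q6},{q2,q3,q6},{q2,q3,q7},{q2,q5,q6}} V1245={{q2,q6},{q2,q3,q6},{q2,q5,q6}} V1345={{q2,q6},{q2,q3,q6},{q2,q5,q6}} V2345={{q2,q6},{q2,q3,q6},{q2,q5,q6}}
  V12345={{q2,q6},{q2,q3,q6},{q2,q5,q6}}
components per intersection:
  V1: {{q2},{q4},{q1,q2},{q1,q4},{q2,q3},{q2,q4},{q2,q5},{q2,q6},{q2,q7},{q3,q4},{q4,q5},{q4,q7},{q1,q2,q4},{q2,q3,q6},{q2,q3,q7},{q2,q5,q6},{q3,q4,q5},{q3,q4,q7}}
  V2: {{q2},{q1,q2},{q2,q3},{q2,q4},{q2,q5},{q2,q6},{q2,q7},{q1,q2,q4},{q2,q3,q6},{q2,q3,q7},{q2,q5,q6}}
  V3: {{q1},{q3},{q5},{q6},{q1,q2},{q1,q4},{q1,q5},{q1,q7},{q2,q3},{q2,q5},{q2,q6},{q3,q4},{q3,q5},{q3,q6},{q3,q7},{q4,q5},{q5,q6},{q1,q2,q4},{q2,q3,q6},{q2,q3,q7},{q2,q5,q6},{q3,q4,q5},{q3,q4,q7}}
  V4: {{q6},{q2,q6},{q3,q6},{q5,q6},{q2,q3,q6},{q2,q5,q6}}
  V5: {{q3},{q6},{q7},{q1,q7},{q2,q3},{q2,q6},{q2,q7},{q3,q4},{q3,q5},{q3,q6},{q3,q7},{q4,q7},{q5,q6},{q2,q3,q6},{q2,q3,q7},{q2,q5,q6},{q3,q4,q5},{q3,q4,q7}}
  V12: {{q2},{q1,q2},{q2,q3},{q2,q4},{q2,q5},{q2,q6},{q2,q7},{q1,q2,q4},{q2,q3,q6},{q2,q3,q7},{q2,q5,q6}}
  V13: {{q1,q2},{q1,q4},{q1,q2,q4}} {{q2,q3},{q2,q5},{q2,q6},{q2,q3,q6},{q2,q3,q7},{q2,q5,q6}} {{q3,q4},{q4,q5},{q3,q4,q5},{q3,q4,q7}}
  V14: {{q2,q6},{q2,q3,q6},{q2,q5,q6}}
  V15: {{q2,q3},{q2,q6},{q2,q7},{q2,q3,q6},{q2,q3,q7},{q2,q5,q6}} {{q3,q4},{q4,q7},{q3,q4,q5},{q3,q4,q7}}
  V23: {{q1,q2},{q1,q2,q4}} {{q2,q3},{q2,q5},{q2,q6},{q2,q3,q6},{q2,q3,q7},{q2,q5,q6}}
  V24: {{q2,q6},{q2,q3,q6},{q2,q5,q6}}
  V25: {{q2,q3},{q2,q6},{q2,q7},{q2,q3,q6},{q2,q3,q7},{q2,q5,q6}}
  V34: {{q6},{q2,q6},{q3,q6},{q5,q6},{q2,q3,q6},{q2,q5,q6}}
  V35: {{q3},{q6},{q2,q3},{q2,q6},{q3,q4},{q3,q5},{q3,q6},{q3,q7},{q5,q6},{q2,q3,q6},{q2,q3,q7},{q2,q5,q6},{q3,q4,q5},{q3,q4,q7}} {{q1,q7}}
  V45: {{q6},{q2,q6},{q3,q6},{q5,q6},{q2,q3,q6},{q2,q5,q6}}
  V123: {{q1,q2},{q1,q2,q4}} {{q2,q3},{q2,q5},{q2,q6},{q2,q3,q6},{q2,q3,q7},{q2,q5,q6}}
  V124: {{q2,q6},{q2,q3,q6},{q2,q5,q6}}
  V125: {{q2,q3},{q2,q6},{q2,q7},{q2,q3,q6},{q2,q3,q7},{q2,q5,q6}}
  V134: {{q2,q6},{q2,q3,q6},{q2,q5,q6}}
  V135: {{q2,q3},{q2,q6},{q2,q3,q6},{q2,q3,q7},{q2,q5,q6}} {{q3,q4},{q3,q4,q5},{q3,q4,q7}}
  V145: {{q2,q6},{q2,q3,q6},{q2,q5,q6}}
  V234: {{q2,q6},{q2,q3,q6},{q2,q5,q6}}
  V235: {{q2,q3},{q2,q6},{q2,q3,q6},{q2,q3,q7},{q2,q5,q6}}
  V245: {{q2,q6},{q2,q3,q6},{q2,q5,q6}}
  V345: {{q6},{q2,q6},{q3,q6},{q5,q6},{q2,q3,q6},{q2,q5,q6}}
  V1234: {{q2,q6},{q2,q3,q6},{q2,q5,q6}}
  V1235: {{q2,q3},{q2,q6},{q2,q3,q6},{q2,q3,q7},{q2,q5,q6}}
  V1245: {{q2,q6},{q2,q3,q6},{q2,q5,q6}}
  V1345: {{q2,q6},{q2,q3,q6},{q2,q5,q6}}
  V2345: {{q2,q6},{q2,q3,q6},{q2,q5,q6}}
  V12345: {{q2,q6},{q2,q3,q6},{q2,q5,q6}}
C dims 5,15,12,5; δ0: rk 4, SNF 1^4; δ1: rk 8, SNF 1^8; δ2: rk 4, SNF 1^4
Ȟ^0 = (5 − 4) − 0 = 1, so Ȟ^0 ≅ Z
Ȟ^1 = (15 − 8) − 4 = 3, so Ȟ^1 ≅ Z^3
Ȟ^2 = (12 − 4) − 8 = 0, so Ȟ^2 ≅ 0

Ȟ^0 = Z, Ȟ^1 = Z^3, Ȟ^2 = 0


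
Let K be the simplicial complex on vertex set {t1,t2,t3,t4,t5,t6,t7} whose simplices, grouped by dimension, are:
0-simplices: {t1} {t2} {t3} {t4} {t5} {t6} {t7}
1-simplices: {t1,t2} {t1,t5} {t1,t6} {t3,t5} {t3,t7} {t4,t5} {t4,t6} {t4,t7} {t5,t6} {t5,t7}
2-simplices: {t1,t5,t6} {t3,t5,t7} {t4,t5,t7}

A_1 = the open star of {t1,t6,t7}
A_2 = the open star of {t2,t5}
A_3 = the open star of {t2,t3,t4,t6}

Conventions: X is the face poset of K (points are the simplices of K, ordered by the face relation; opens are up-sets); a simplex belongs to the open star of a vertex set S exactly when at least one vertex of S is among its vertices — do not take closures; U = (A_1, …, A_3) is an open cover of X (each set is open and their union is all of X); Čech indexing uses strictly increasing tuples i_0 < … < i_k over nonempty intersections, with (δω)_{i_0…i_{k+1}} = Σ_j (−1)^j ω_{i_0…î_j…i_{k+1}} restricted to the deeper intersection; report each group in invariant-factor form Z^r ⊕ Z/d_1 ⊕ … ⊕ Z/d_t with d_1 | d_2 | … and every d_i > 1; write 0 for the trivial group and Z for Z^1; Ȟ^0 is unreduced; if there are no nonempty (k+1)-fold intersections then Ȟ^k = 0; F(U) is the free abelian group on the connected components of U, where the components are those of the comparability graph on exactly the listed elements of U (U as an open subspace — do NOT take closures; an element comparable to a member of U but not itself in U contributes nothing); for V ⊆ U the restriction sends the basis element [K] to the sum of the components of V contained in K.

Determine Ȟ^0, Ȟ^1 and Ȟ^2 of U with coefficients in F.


cover nerve:
  A1={{t1},{t6},{t7},{t1,t2},{t1,t5},{t1,t6},{t3,t7},{t4,t6},{t4,t7},{t5,t6},{t5,t7},{t1,t5,t6},{t3,t5,t7},{t4,t5,t7}} A2={{t2},{t5},{t1,t2},{t1,t5},{t3,t5},{t4,t5},{t5,t6},{t5,t7},{t1,t5,t6},{t3,t5,t7},{t4,t5,t7}} A3={{t2},{t3},{t4},{t6},{t1,t2},{t1,t6},{t3,t5},{t3,t7},{t4,t5},{t4,t6},{t4,t7},{t5,t6},{t1,t5,t6},{t3,t5,t7},{t4,t5,t7}}
  A12={{t1,t2},{t1,t5},{t5,t6},{t5,t7},{t1,t5,t6},{t3,t5,t7},{t4,t5,t7}} A13={{t6},{t1,t2},{t1,t6},{t3,t7},{t4,t6},{t4,t7},{t5,t6},{t1,t5,t6},{t3,t5,t7},{t4,t5,t7}} A23={{t2},{t1,t2},{t3,t5},{t4,t5},{t5,t6},{t1,t5,t6},{t3,t5,t7},{t4,t5,t7}}
  A123={{t1,t2},{t5,t6},{t1,t5,t6},{t3,t5,t7},{t4,t5,t7}}
components per intersection:
  A1: {{t1},{t6},{t1,t2},{t1,t5},{t1,t6},{t4,t6},{t5,t6},{t1,t5,t6}} {{t7},{t3,t7},{t4,t7},{t5,t7},{t3,t5,t7},{t4,t5,t7}}
  A2: {{t2},{t1,t2}} {{t5},{t1,t5},{t3,t5},{t4,t5},{t5,t6},{t5,t7},{t1,t5,t6},{t3,t5,t7},{t4,t5,t7}}
  A3: {{t2},{t1,t2}} {{t3},{t3,t5},{t3,t7},{t3,t5,t7}} {{t4},{t6},{t1,t6},{t4,t5},{t4,t6},{t4,t7},{t5,t6},{t1,t5,t6},{t4,t5,t7}}
  A12: {{t1,t2}} {{t1,t5},{t5,t6},{t1,t5,t6}} {{t5,t7},{t3,t5,t7},{t4,t5,t7}}
  A13: {{t6},{t1,t6},{t4,t6},{t5,t6},{t1,t5,t6}} {{t1,t2}} {{t3,t7},{t3,t5,t7}} {{t4,t7},{t4,t5,t7}}
  A23: {{t2},{t1,t2}} {{t3,t5},{t3,t5,t7}} {{t4,t5},{t4,t5,t7}} {{t5,t6},{t1,t5,t6}}
  A123: {{t1,t2}} {{t5,t6},{t1,t5,t6}} {{t3,t5,t7}} {{t4,t5,t7}}
C dims 7,11,4; δ0: rk 6, SNF 1^6; δ1: rk 4, SNF 1^4
Ȟ^0: (7−6)−0=1 ⇒ Z
Ȟ^1: (11−4)−6=1 ⇒ Z
Ȟ^2: (4−0)−4=0 ⇒ 0

Ȟ^0(U;F) ≅ Z, Ȟ^1(U;F) ≅ Z and Ȟ^2(U;F) ≅ 0


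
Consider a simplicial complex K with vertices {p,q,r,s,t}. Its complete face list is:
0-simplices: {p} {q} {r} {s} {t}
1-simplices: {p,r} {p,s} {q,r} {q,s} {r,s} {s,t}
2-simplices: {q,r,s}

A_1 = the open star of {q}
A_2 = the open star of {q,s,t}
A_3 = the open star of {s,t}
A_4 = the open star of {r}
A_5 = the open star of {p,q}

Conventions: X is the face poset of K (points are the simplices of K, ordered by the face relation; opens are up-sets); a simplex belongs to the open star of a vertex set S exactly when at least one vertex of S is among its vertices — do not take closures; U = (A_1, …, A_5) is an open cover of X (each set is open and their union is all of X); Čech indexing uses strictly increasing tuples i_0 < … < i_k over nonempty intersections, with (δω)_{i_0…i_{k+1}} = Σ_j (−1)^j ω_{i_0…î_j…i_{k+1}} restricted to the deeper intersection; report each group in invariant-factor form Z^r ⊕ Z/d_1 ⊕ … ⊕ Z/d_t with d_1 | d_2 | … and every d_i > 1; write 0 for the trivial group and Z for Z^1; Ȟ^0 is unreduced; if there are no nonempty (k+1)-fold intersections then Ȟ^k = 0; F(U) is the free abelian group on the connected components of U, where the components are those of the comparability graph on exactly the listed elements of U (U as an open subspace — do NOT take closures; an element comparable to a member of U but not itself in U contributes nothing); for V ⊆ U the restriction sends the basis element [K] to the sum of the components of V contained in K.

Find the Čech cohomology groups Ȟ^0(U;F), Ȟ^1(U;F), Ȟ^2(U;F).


nonempty intersections:
  A1={{q},{q,r},{q,s},{q,r,s}} A2={{q},{s},{t},{p,s},{q,r},{q,s},{r,s},{s,t},{q,r,s}} A3={{s},{t},{p,s},{q,s},{r,s},{s,t},{q,r,s}} A4={{r},{p,r},{q,r},{r,s},{q,r,s}} A5={{p},{q},{p,r},{p,s},{q,r},{q,s},{q,r,s}}
  A12={{q},{q,r},{q,s},{q,r,s}} A13={{q,s},{q,r,s}} A14={{q,r},{q,r,s}} A15={{q},{q,r},{q,s},{q,r,s}} A23={{s},{t},{p,s},{q,s},{r,s},{s,t},{q,r,s}} A24={{q,r},{r,s},{q,r,s}} A25={{q},{p,s},{q,r},{q,s},{q,r,s}} A34={{r,s},{q,r,s}} A35={{p,s},{q,s},{q,r,s}} A45={{p,r},{q,r},{q,r,s}}
  A123={{q,s},{q,r,s}} A124={{q,r},{q,r,s}} A125={{q},{q,r},{q,s},{q,r,s}} A134={{q,r,s}} A135={{q,s},{q,r,s}} A145={{q,r},{q,r,s}} A234={{r,s},{q,r,s}} A235={{p,s},{q,s},{q,r,s}} A245={{q,r},{q,r,s}} A345={{q,r,s}}
  A1234={{q,r,s}} A1235={{q,s},{q,r,s}} A1245={{q,r},{q,r,s}} A1345={{q,r,s}} A2345={{q,r,s}}
  A12345={{q,r,s}}
components per intersection:
  A1: {{q},{q,r},{q,s},{q,r,s}}
  A2: {{q},{s},{t},{p,s},{q,r},{q,s},{r,s},{s,t},{q,r,s}}
  A3: {{s},{t},{p,s},{q,s},{r,s},{s,t},{q,r,s}}
  A4: {{r},{p,r},{q,r},{r,s},{q,r,s}}
  A5: {{p},{p,r},{p,s}} {{q},{q,r},{q,s},{q,r,s}}
  A12: {{q},{q,r},{q,s},{q,r,s}}
  A13: {{q,s},{q,r,s}}
  A14: {{q,r},{q,r,s}}
  A15: {{q},{q,r},{q,s},{q,r,s}}
  A23: {{s},{t},{p,s},{q,s},{r,s},{s,t},{q,r,s}}
  A24: {{q,r},{r,s},{q,r,s}}
  A25: {{q},{q,r},{q,s},{q,r,s}} {{p,s}}
  A34: {{r,s},{q,r,s}}
  A35: {{p,s}} {{q,s},{q,r,s}}
  A45: {{p,r}} {{q,r},{q,r,s}}
  A123: {{q,s},{q,r,s}}
  A124: {{q,r},{q,r,s}}
  A125: {{q},{q,r},{q,s},{q,r,s}}
  A134: {{q,r,s}}
  A135: {{q,s},{q,r,s}}
  A145: {{q,r},{q,r,s}}
  A234: {{r,s},{q,r,s}}
  A235: {{p,s}} {{q,s},{q,r,s}}
  A245: {{q,r},{q,r,s}}
  A345: {{q,r,s}}
  A1234: {{q,r,s}}
  A1235: {{q,s},{q,r,s}}
  A1245: {{q,r},{q,r,s}}
  A1345: {{q,r,s}}
  A2345: {{q,r,s}}
  A12345: {{q,r,s}}
C dims 6,13,11,5; δ0: rk 5, SNF 1^5; δ1: rk 7, SNF 1^7; δ2: rk 4, SNF 1^4
Ȟ^0: (6−5)−0=1 ⇒ Z
Ȟ^1: (13−7)−5=1 ⇒ Z
Ȟ^2: (11−4)−7=0 ⇒ 0

Ȟ^0 = Z, Ȟ^1 = Z, Ȟ^2 = 0


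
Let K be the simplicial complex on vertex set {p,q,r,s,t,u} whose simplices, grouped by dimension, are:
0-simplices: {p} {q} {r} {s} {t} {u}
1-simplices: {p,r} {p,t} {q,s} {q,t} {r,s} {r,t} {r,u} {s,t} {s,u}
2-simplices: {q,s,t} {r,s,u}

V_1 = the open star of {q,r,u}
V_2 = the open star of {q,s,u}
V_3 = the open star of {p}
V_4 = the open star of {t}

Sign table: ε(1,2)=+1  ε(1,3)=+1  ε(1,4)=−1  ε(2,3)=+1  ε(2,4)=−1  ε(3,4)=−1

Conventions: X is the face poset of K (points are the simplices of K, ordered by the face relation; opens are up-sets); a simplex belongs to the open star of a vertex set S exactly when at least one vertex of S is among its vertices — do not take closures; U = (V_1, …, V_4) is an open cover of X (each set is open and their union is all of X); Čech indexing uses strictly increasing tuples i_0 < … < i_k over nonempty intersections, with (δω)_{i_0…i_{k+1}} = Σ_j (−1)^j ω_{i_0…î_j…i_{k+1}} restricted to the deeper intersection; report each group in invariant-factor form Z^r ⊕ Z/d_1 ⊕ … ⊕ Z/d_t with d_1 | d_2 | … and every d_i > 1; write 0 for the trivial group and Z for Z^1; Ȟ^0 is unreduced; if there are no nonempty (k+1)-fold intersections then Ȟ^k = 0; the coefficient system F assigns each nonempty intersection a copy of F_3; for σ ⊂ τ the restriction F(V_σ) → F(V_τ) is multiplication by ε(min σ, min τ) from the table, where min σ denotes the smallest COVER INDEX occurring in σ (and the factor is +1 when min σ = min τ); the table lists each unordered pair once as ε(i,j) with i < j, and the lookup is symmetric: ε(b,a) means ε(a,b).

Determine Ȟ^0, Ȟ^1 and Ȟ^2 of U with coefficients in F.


nonempty intersections:
  V1={{q},{r},{u},{p,r},{q,s},{q,t},{r,s},{r,t},{r,u},{s,u},{q,s,t},{r,s,u}} V2={{q},{s},{u},{q,s},{q,t},{r,s},{r,u},{s,t},{s,u},{q,s,t},{r,s,u}} V3={{p},{p,r},{p,t}} V4={{t},{p,t},{q,t},{r,t},{s,t},{q,s,t}}
  V12={{q},{u},{q,s},{q,t},{r,s},{r,u},{s,u},{q,s,t},{r,s,u}} V13={{p,r}} V14={{q,t},{r,t},{q,s,t}} V24={{q,t},{s,t},{q,s,t}} V34={{p,t}}
  V124={{q,t},{q,s,t}}
C dims 4,5,1; δ0: rk_F3 3; δ1: rk_F3 1
Ȟ^0: (4−3)−0=1 ⇒ Z/3
Ȟ^1: (5−1)−3=1 ⇒ Z/3
Ȟ^2: (1−0)−1=0 ⇒ 0

Ȟ^0(U;F) ≅ Z/3,  Ȟ^1(U;F) ≅ Z/3,  Ȟ^2(U;F) ≅ 0


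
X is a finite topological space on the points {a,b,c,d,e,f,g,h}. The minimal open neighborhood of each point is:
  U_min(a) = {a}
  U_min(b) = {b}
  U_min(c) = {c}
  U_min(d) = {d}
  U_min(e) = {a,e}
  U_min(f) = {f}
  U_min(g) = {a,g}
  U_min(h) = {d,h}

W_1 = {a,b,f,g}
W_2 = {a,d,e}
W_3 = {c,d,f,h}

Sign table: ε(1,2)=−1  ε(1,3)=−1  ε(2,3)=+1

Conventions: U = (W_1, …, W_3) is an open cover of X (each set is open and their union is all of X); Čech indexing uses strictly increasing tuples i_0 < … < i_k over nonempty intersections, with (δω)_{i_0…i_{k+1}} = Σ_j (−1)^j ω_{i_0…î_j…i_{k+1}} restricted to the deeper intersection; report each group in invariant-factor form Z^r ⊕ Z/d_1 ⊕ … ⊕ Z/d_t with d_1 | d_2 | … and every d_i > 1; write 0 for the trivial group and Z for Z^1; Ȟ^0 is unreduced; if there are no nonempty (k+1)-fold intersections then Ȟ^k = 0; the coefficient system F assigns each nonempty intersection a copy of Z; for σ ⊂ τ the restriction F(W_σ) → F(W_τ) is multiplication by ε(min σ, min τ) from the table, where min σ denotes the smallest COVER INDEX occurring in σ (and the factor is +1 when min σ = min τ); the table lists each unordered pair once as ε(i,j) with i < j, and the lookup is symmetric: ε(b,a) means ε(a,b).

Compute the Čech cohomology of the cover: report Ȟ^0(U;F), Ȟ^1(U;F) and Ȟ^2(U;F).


Ȟ^0(U;F) ≅ Z; Ȟ^1(U;F) ≅ Z; Ȟ^2(U;F) ≅ 0

nonempty overlaps:
  W12={a} W13={f} W23={d}
C dims 3,3; δ0: rk 2, SNF 1^2
degree 0: 3−2−0 = 1 → Ȟ^0 ≅ Z
degree 1: 3−0−2 = 1 → Ȟ^1 ≅ Z
degree 2: 0−0−0 = 0 → Ȟ^2 ≅ 0


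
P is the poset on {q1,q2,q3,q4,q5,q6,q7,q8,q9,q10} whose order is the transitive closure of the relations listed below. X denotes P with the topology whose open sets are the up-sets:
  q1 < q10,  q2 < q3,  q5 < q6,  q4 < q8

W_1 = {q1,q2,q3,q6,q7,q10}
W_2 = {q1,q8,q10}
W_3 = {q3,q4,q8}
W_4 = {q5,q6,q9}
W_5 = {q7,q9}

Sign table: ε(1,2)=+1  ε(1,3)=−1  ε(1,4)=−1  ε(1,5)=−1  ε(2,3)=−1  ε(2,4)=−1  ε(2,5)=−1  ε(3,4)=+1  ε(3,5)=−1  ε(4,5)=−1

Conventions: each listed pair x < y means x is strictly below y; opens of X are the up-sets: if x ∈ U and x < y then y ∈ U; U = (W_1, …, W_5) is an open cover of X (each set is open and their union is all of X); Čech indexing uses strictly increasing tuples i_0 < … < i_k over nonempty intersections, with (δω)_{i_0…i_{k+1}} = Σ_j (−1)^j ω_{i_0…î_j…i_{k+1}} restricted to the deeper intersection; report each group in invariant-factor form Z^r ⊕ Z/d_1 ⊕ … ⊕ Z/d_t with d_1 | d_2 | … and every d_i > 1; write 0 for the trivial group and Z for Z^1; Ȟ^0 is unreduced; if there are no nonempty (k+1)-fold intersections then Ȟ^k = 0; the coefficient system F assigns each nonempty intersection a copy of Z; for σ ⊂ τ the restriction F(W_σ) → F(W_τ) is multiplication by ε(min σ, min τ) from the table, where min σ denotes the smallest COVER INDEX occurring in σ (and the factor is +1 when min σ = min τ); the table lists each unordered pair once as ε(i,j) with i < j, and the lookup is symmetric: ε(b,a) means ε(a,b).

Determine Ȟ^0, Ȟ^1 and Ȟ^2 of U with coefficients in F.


Ȟ^0 ≅ 0; Ȟ^1 ≅ Z ⊕ Z/2; Ȟ^2 ≅ 0

nonempty intersections:
  W12={q1,q10} W13={q3} W14={q6} W15={q7} W23={q8} W45={q9}
C dims 5,6; δ0: rk 5, SNF 1^4·2
Ȟ^0: (5−5)−0=0 ⇒ 0
Ȟ^1: (6−0)−5=1 plus torsion [2] ⇒ Z ⊕ Z/2
Ȟ^2: (0−0)−0=0 ⇒ 0


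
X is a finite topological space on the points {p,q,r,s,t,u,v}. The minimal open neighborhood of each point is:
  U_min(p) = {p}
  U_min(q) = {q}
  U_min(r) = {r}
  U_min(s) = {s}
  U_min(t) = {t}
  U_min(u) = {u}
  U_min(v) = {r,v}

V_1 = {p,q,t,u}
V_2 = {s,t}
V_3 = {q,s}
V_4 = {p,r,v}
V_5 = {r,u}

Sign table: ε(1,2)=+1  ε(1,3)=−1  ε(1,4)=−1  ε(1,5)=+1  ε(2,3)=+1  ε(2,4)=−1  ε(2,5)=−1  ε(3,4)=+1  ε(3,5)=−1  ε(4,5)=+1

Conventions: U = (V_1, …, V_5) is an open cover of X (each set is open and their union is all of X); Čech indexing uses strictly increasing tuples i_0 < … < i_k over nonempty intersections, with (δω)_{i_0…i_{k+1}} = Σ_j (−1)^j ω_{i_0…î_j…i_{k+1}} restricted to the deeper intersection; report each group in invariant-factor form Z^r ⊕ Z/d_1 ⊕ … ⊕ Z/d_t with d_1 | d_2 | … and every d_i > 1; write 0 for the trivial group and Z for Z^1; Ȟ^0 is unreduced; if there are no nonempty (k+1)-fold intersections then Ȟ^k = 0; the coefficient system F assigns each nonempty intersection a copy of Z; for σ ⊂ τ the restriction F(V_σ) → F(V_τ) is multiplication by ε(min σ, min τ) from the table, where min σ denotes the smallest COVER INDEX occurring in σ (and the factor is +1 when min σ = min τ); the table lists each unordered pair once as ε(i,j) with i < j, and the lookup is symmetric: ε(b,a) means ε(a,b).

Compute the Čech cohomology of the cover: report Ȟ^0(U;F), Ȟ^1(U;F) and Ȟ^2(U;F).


nonempty intersections:
  V12={t} V13={q} V14={p} V15={u} V23={s} V45={r}
C dims 5,6; δ0: rk 5, SNF 1^4·2
Ȟ^0: (5−5)−0=0 ⇒ 0
Ȟ^1: (6−0)−5=1 plus torsion [2] ⇒ Z ⊕ Z/2
Ȟ^2: (0−0)−0=0 ⇒ 0

Ȟ^0 ≅ 0,  Ȟ^1 ≅ Z ⊕ Z/2,  Ȟ^2 ≅ 0
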